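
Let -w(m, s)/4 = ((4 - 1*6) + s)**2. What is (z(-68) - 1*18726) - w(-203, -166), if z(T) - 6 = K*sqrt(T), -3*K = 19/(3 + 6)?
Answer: 94176 - 38*I*sqrt(17)/27 ≈ 94176.0 - 5.8029*I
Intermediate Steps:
K = -19/27 (K = -19/(3*(3 + 6)) = -19/(3*9) = -1/3*19/9 = -19/27 ≈ -0.70370)
z(T) = 6 - 19*sqrt(T)/27
w(m, s) = -4*(-2 + s)**2 (w(m, s) = -4*((4 - 1*6) + s)**2 = -4*((4 - 6) + s)**2 = -4*(-2 + s)**2)
(z(-68) - 1*18726) - w(-203, -166) = ((6 - 38*I*sqrt(17)/27) - 1*18726) - (-4)*(-2 - 166)**2 = ((6 - 38*I*sqrt(17)/27) - 18726) - (-4)*(-168)**2 = ((6 - 38*I*sqrt(17)/27) - 18726) - (-4)*28224 = (-18720 - 38*I*sqrt(17)/27) - 1*(-112896) = (-18720 - 38*I*sqrt(17)/27) + 112896 = 94176 - 38*I*sqrt(17)/27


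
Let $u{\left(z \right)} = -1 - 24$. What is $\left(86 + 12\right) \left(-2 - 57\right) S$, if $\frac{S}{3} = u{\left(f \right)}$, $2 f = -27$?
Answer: $433650$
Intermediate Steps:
$f = - \frac{27}{2}$ ($f = \frac{1}{2} \left(-27\right) = - \frac{27}{2} \approx -13.5$)
$u{\left(z \right)} = -25$
$S = -75$ ($S = 3 \left(-25\right) = -75$)
$\left(86 + 12\right) \left(-2 - 57\right) S = \left(86 + 12\right) \left(-2 - 57\right) \left(-75\right) = 98 \left(-59\right) \left(-75\right) = \left(-5782\right) \left(-75\right) = 433650$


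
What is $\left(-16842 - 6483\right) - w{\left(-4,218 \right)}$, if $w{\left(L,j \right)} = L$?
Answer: $-23321$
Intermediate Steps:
$\left(-16842 - 6483\right) - w{\left(-4,218 \right)} = \left(-16842 - 6483\right) - -4 = -23325 + 4 = -23321$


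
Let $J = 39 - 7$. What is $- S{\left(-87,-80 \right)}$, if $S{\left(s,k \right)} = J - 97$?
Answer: $65$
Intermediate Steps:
$J = 32$
$S{\left(s,k \right)} = -65$ ($S{\left(s,k \right)} = 32 - 97 = -65$)
$- S{\left(-87,-80 \right)} = \left(-1\right) \left(-65\right) = 65$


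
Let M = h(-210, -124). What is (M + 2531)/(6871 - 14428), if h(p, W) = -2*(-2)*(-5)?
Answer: -837/2519 ≈ -0.33227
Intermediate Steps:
h(p, W) = -20 (h(p, W) = 4*(-5) = -20)
M = -20
(M + 2531)/(6871 - 14428) = (-20 + 2531)/(6871 - 14428) = 2511/(-7557) = 2511*(-1/7557) = -837/2519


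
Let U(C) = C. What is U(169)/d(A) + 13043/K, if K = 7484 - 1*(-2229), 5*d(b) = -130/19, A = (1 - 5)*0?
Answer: -2373025/19426 ≈ -122.16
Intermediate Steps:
A = 0 (A = -4*0 = 0)
d(b) = -26/19 (d(b) = (-130/19)/5 = (-130*1/19)/5 = (⅕)*(-130/19) = -26/19)
K = 9713 (K = 7484 + 2229 = 9713)
U(169)/d(A) + 13043/K = 169/(-26/19) + 13043/9713 = 169*(-19/26) + 13043*(1/9713) = -247/2 + 13043/9713 = -2373025/19426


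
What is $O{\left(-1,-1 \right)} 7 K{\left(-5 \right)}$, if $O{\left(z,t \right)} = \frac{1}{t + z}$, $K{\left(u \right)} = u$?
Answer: $\frac{35}{2} \approx 17.5$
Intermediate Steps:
$O{\left(-1,-1 \right)} 7 K{\left(-5 \right)} = \frac{1}{-1 - 1} \cdot 7 \left(-5\right) = \frac{1}{-2} \cdot 7 \left(-5\right) = \left(- \frac{1}{2}\right) 7 \left(-5\right) = \left(- \frac{7}{2}\right) \left(-5\right) = \frac{35}{2}$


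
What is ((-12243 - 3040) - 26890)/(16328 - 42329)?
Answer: 42173/26001 ≈ 1.6220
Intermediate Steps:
((-12243 - 3040) - 26890)/(16328 - 42329) = (-15283 - 26890)/(-26001) = -42173*(-1/26001) = 42173/26001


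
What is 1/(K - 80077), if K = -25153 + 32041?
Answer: -1/73189 ≈ -1.3663e-5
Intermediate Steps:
K = 6888
1/(K - 80077) = 1/(6888 - 80077) = 1/(-73189) = -1/73189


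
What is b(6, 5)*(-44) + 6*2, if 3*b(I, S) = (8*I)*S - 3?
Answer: -3464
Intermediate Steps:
b(I, S) = -1 + 8*I*S/3 (b(I, S) = ((8*I)*S - 3)/3 = (8*I*S - 3)/3 = (-3 + 8*I*S)/3 = -1 + 8*I*S/3)
b(6, 5)*(-44) + 6*2 = (-1 + (8/3)*6*5)*(-44) + 6*2 = (-1 + 80)*(-44) + 12 = 79*(-44) + 12 = -3476 + 12 = -3464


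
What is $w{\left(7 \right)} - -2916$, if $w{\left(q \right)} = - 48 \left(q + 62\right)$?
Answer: $-396$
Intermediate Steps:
$w{\left(q \right)} = -2976 - 48 q$ ($w{\left(q \right)} = - 48 \left(62 + q\right) = -2976 - 48 q$)
$w{\left(7 \right)} - -2916 = \left(-2976 - 336\right) - -2916 = \left(-2976 - 336\right) + 2916 = -3312 + 2916 = -396$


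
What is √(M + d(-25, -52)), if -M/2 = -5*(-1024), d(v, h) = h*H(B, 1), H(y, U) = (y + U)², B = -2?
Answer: 2*I*√2573 ≈ 101.45*I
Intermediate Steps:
H(y, U) = (U + y)²
d(v, h) = h (d(v, h) = h*(1 - 2)² = h*(-1)² = h*1 = h)
M = -10240 (M = -(-10)*(-1024) = -2*5120 = -10240)
√(M + d(-25, -52)) = √(-10240 - 52) = √(-10292) = 2*I*√2573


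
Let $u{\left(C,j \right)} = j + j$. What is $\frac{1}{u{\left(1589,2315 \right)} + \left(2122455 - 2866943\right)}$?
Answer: $- \frac{1}{739858} \approx -1.3516 \cdot 10^{-6}$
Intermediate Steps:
$u{\left(C,j \right)} = 2 j$
$\frac{1}{u{\left(1589,2315 \right)} + \left(2122455 - 2866943\right)} = \frac{1}{2 \cdot 2315 + \left(2122455 - 2866943\right)} = \frac{1}{4630 + \left(2122455 - 2866943\right)} = \frac{1}{4630 - 744488} = \frac{1}{-739858} = - \frac{1}{739858}$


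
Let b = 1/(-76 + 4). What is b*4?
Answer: -1/18 ≈ -0.055556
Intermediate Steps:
b = -1/72 (b = 1/(-72) = -1/72 ≈ -0.013889)
b*4 = -1/72*4 = -1/18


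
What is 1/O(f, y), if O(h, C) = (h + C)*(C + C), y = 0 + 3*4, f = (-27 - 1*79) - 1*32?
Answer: -1/3024 ≈ -0.00033069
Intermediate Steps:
f = -138 (f = (-27 - 79) - 32 = -106 - 32 = -138)
y = 12 (y = 0 + 12 = 12)
O(h, C) = 2*C*(C + h) (O(h, C) = (C + h)*(2*C) = 2*C*(C + h))
1/O(f, y) = 1/(2*12*(12 - 138)) = 1/(2*12*(-126)) = 1/(-3024) = -1/3024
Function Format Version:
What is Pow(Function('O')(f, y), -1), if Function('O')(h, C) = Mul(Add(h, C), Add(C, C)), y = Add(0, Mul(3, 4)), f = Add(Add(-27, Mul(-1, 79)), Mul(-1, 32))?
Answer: Rational(-1, 3024) ≈ -0.00033069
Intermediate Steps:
f = -138 (f = Add(Add(-27, -79), -32) = Add(-106, -32) = -138)
y = 12 (y = Add(0, 12) = 12)
Function('O')(h, C) = Mul(2, C, Add(C, h)) (Function('O')(h, C) = Mul(Add(C, h), Mul(2, C)) = Mul(2, C, Add(C, h)))
Pow(Function('O')(f, y), -1) = Pow(Mul(2, 12, Add(12, -138)), -1) = Pow(Mul(2, 12, -126), -1) = Pow(-3024, -1) = Rational(-1, 3024)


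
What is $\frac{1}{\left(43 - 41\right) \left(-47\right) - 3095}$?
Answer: $- \frac{1}{3189} \approx -0.00031358$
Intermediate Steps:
$\frac{1}{\left(43 - 41\right) \left(-47\right) - 3095} = \frac{1}{2 \left(-47\right) - 3095} = \frac{1}{-94 - 3095} = \frac{1}{-3189} = - \frac{1}{3189}$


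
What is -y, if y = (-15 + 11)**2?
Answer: -16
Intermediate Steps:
y = 16 (y = (-4)**2 = 16)
-y = -1*16 = -16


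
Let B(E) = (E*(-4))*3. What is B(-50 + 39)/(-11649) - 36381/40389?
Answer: -4334683/4752439 ≈ -0.91210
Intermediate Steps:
B(E) = -12*E (B(E) = -4*E*3 = -12*E)
B(-50 + 39)/(-11649) - 36381/40389 = -12*(-50 + 39)/(-11649) - 36381/40389 = -12*(-11)*(-1/11649) - 36381*1/40389 = 132*(-1/11649) - 12127/13463 = -4/353 - 12127/13463 = -4334683/4752439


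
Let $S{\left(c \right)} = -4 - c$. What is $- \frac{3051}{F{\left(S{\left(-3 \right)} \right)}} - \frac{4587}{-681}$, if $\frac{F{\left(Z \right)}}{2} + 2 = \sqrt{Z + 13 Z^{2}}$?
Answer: $- \frac{680345}{1816} - \frac{3051 \sqrt{3}}{8} \approx -1035.2$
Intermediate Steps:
$F{\left(Z \right)} = -4 + 2 \sqrt{Z + 13 Z^{2}}$
$- \frac{3051}{F{\left(S{\left(-3 \right)} \right)}} - \frac{4587}{-681} = - \frac{3051}{-4 + 2 \sqrt{\left(-4 - -3\right) \left(1 + 13 \left(-4 - -3\right)\right)}} - \frac{4587}{-681} = - \frac{3051}{-4 + 2 \sqrt{\left(-4 + 3\right) \left(1 + 13 \left(-4 + 3\right)\right)}} - - \frac{1529}{227} = - \frac{3051}{-4 + 2 \sqrt{- (1 + 13 \left(-1\right))}} + \frac{1529}{227} = - \frac{3051}{-4 + 2 \sqrt{- (1 - 13)}} + \frac{1529}{227} = - \frac{3051}{-4 + 2 \sqrt{\left(-1\right) \left(-12\right)}} + \frac{1529}{227} = - \frac{3051}{-4 + 2 \sqrt{12}} + \frac{1529}{227} = - \frac{3051}{-4 + 2 \cdot 2 \sqrt{3}} + \frac{1529}{227} = - \frac{3051}{-4 + 4 \sqrt{3}} + \frac{1529}{227} = \frac{1529}{227} - \frac{3051}{-4 + 4 \sqrt{3}}$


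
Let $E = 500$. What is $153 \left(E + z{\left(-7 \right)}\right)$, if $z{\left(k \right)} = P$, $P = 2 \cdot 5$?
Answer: $78030$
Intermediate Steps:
$P = 10$
$z{\left(k \right)} = 10$
$153 \left(E + z{\left(-7 \right)}\right) = 153 \left(500 + 10\right) = 153 \cdot 510 = 78030$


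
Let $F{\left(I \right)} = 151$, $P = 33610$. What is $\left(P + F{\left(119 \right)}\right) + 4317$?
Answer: $38078$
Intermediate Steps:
$\left(P + F{\left(119 \right)}\right) + 4317 = \left(33610 + 151\right) + 4317 = 33761 + 4317 = 38078$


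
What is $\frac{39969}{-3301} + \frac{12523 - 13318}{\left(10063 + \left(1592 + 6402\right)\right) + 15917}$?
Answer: $- \frac{1360531101}{112148174} \approx -12.132$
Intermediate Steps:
$\frac{39969}{-3301} + \frac{12523 - 13318}{\left(10063 + \left(1592 + 6402\right)\right) + 15917} = 39969 \left(- \frac{1}{3301}\right) - \frac{795}{\left(10063 + 7994\right) + 15917} = - \frac{39969}{3301} - \frac{795}{18057 + 15917} = - \frac{39969}{3301} - \frac{795}{33974} = - \frac{1360531101}{112148174}$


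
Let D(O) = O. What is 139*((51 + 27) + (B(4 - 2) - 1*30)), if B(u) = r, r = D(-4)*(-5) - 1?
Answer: 9313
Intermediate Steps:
r = 19 (r = -4*(-5) - 1 = 20 - 1 = 19)
B(u) = 19
139*((51 + 27) + (B(4 - 2) - 1*30)) = 139*((51 + 27) + (19 - 1*30)) = 139*(78 + (19 - 30)) = 139*(78 - 11) = 139*67 = 9313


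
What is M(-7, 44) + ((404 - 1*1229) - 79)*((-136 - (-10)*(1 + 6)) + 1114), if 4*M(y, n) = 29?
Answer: -3789539/4 ≈ -9.4739e+5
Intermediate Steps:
M(y, n) = 29/4 (M(y, n) = (¼)*29 = 29/4)
M(-7, 44) + ((404 - 1*1229) - 79)*((-136 - (-10)*(1 + 6)) + 1114) = 29/4 + ((404 - 1*1229) - 79)*((-136 - (-10)*(1 + 6)) + 1114) = 29/4 + ((404 - 1229) - 79)*((-136 - (-10)*7) + 1114) = 29/4 + (-825 - 79)*((-136 - 1*(-70)) + 1114) = 29/4 - 904*((-136 + 70) + 1114) = 29/4 - 904*(-66 + 1114) = 29/4 - 904*1048 = 29/4 - 947392 = -3789539/4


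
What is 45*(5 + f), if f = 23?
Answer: 1260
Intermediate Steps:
45*(5 + f) = 45*(5 + 23) = 45*28 = 1260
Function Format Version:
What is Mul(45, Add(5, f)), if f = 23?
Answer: 1260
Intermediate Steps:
Mul(45, Add(5, f)) = Mul(45, Add(5, 23)) = Mul(45, 28) = 1260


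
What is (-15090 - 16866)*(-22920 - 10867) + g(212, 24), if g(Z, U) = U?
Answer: 1079697396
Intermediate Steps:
(-15090 - 16866)*(-22920 - 10867) + g(212, 24) = (-15090 - 16866)*(-22920 - 10867) + 24 = -31956*(-33787) + 24 = 1079697372 + 24 = 1079697396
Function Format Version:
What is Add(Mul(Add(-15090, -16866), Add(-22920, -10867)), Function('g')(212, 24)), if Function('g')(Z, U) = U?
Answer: 1079697396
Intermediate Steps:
Add(Mul(Add(-15090, -16866), Add(-22920, -10867)), Function('g')(212, 24)) = Add(Mul(Add(-15090, -16866), Add(-22920, -10867)), 24) = Add(Mul(-31956, -33787), 24) = Add(1079697372, 24) = 1079697396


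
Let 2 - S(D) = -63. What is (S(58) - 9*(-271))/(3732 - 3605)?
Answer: 2504/127 ≈ 19.717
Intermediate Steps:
S(D) = 65 (S(D) = 2 - 1*(-63) = 2 + 63 = 65)
(S(58) - 9*(-271))/(3732 - 3605) = (65 - 9*(-271))/(3732 - 3605) = (65 + 2439)/127 = 2504*(1/127) = 2504/127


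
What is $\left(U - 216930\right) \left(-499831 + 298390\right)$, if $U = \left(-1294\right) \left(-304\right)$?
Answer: $-35543458686$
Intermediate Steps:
$U = 393376$
$\left(U - 216930\right) \left(-499831 + 298390\right) = \left(393376 - 216930\right) \left(-499831 + 298390\right) = 176446 \left(-201441\right) = -35543458686$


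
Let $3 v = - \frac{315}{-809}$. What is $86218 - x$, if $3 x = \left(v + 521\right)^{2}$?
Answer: $- \frac{8457372262}{1963443} \approx -4307.4$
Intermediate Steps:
$v = \frac{105}{809}$ ($v = \frac{\left(-1\right) \frac{315}{-809}}{3} = \frac{\left(-1\right) 315 \left(- \frac{1}{809}\right)}{3} = \frac{\left(-1\right) \left(- \frac{315}{809}\right)}{3} = \frac{1}{3} \cdot \frac{315}{809} = \frac{105}{809} \approx 0.12979$)
$x = \frac{177741500836}{1963443}$ ($x = \frac{\left(\frac{105}{809} + 521\right)^{2}}{3} = \frac{\left(\frac{421594}{809}\right)^{2}}{3} = \frac{1}{3} \cdot \frac{177741500836}{654481} = \frac{177741500836}{1963443} \approx 90525.0$)
$86218 - x = 86218 - \frac{177741500836}{1963443} = - \frac{8457372262}{1963443}$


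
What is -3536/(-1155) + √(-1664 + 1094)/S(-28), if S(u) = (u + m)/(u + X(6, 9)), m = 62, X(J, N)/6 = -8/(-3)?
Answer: 3536/1155 - 6*I*√570/17 ≈ 3.0615 - 8.4264*I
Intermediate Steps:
X(J, N) = 16 (X(J, N) = 6*(-8/(-3)) = 6*(-8*(-⅓)) = 6*(8/3) = 16)
S(u) = (62 + u)/(16 + u) (S(u) = (u + 62)/(u + 16) = (62 + u)/(16 + u))
-3536/(-1155) + √(-1664 + 1094)/S(-28) = -3536/(-1155) + √(-1664 + 1094)/(((62 - 28)/(16 - 28))) = -3536*(-1/1155) + √(-570)/((34/(-12))) = 3536/1155 + (I*√570)/((-1/12*34)) = 3536/1155 + (I*√570)/(-17/6) = 3536/1155 + (I*√570)*(-6/17) = 3536/1155 - 6*I*√570/17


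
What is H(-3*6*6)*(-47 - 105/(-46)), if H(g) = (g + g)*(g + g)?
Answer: -47985696/23 ≈ -2.0863e+6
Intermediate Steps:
H(g) = 4*g**2 (H(g) = (2*g)*(2*g) = 4*g**2)
H(-3*6*6)*(-47 - 105/(-46)) = (4*(-3*6*6)**2)*(-47 - 105/(-46)) = (4*(-18*6)**2)*(-47 - 105*(-1/46)) = (4*(-108)**2)*(-47 + 105/46) = (4*11664)*(-2057/46) = 46656*(-2057/46) = -47985696/23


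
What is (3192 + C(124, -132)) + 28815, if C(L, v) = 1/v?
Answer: 4224923/132 ≈ 32007.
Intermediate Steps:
(3192 + C(124, -132)) + 28815 = (3192 + 1/(-132)) + 28815 = (3192 - 1/132) + 28815 = 421343/132 + 28815 = 4224923/132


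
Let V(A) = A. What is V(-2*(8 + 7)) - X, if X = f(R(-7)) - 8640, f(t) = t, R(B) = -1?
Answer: 8611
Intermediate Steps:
X = -8641 (X = -1 - 8640 = -8641)
V(-2*(8 + 7)) - X = -2*(8 + 7) - 1*(-8641) = -2*15 + 8641 = -30 + 8641 = 8611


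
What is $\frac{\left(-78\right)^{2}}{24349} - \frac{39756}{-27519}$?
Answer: $\frac{29113960}{17181029} \approx 1.6945$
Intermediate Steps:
$\frac{\left(-78\right)^{2}}{24349} - \frac{39756}{-27519} = 6084 \cdot \frac{1}{24349} - - \frac{13252}{9173} = \frac{468}{1873} + \frac{13252}{9173} = \frac{29113960}{17181029}$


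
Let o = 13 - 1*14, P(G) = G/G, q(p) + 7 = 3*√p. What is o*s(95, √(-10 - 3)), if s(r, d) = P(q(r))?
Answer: -1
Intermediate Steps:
q(p) = -7 + 3*√p
P(G) = 1
s(r, d) = 1
o = -1 (o = 13 - 14 = -1)
o*s(95, √(-10 - 3)) = -1*1 = -1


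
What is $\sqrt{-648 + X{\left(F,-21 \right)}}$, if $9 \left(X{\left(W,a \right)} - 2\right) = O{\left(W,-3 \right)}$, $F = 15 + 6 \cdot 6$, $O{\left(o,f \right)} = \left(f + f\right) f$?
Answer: $2 i \sqrt{161} \approx 25.377 i$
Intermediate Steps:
$O{\left(o,f \right)} = 2 f^{2}$ ($O{\left(o,f \right)} = 2 f f = 2 f^{2}$)
$F = 51$ ($F = 15 + 36 = 51$)
$X{\left(W,a \right)} = 4$ ($X{\left(W,a \right)} = 2 + \frac{2 \left(-3\right)^{2}}{9} = 2 + \frac{2 \cdot 9}{9} = 2 + \frac{1}{9} \cdot 18 = 2 + 2 = 4$)
$\sqrt{-648 + X{\left(F,-21 \right)}} = \sqrt{-648 + 4} = \sqrt{-644} = 2 i \sqrt{161}$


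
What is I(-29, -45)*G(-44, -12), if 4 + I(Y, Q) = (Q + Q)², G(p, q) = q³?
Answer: -13989888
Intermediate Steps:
I(Y, Q) = -4 + 4*Q² (I(Y, Q) = -4 + (Q + Q)² = -4 + (2*Q)² = -4 + 4*Q²)
I(-29, -45)*G(-44, -12) = (-4 + 4*(-45)²)*(-12)³ = (-4 + 4*2025)*(-1728) = (-4 + 8100)*(-1728) = 8096*(-1728) = -13989888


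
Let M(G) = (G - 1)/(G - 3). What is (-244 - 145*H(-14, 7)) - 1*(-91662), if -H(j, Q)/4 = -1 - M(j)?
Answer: 1535546/17 ≈ 90326.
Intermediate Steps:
M(G) = (-1 + G)/(-3 + G)
H(j, Q) = 4 + 4*(-1 + j)/(-3 + j) (H(j, Q) = -4*(-1 - (-1 + j)/(-3 + j)) = 4 + 4*(-1 + j)/(-3 + j))
(-244 - 145*H(-14, 7)) - 1*(-91662) = (-244 - 1160*(-2 - 14)/(-3 - 14)) - 1*(-91662) = (-244 - 1160*(-16)/(-17)) + 91662 = (-244 - 1160*(-1)*(-16)/17) + 91662 = (-244 - 145*128/17) + 91662 = (-244 - 18560/17) + 91662 = -22708/17 + 91662 = 1535546/17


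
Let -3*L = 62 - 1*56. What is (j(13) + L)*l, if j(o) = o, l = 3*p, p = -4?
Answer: -132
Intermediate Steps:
l = -12 (l = 3*(-4) = -12)
L = -2 (L = -(62 - 1*56)/3 = -(62 - 56)/3 = -1/3*6 = -2)
(j(13) + L)*l = (13 - 2)*(-12) = 11*(-12) = -132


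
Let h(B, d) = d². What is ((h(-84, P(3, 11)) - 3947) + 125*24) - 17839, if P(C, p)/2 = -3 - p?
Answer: -18002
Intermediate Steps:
P(C, p) = -6 - 2*p (P(C, p) = 2*(-3 - p) = -6 - 2*p)
((h(-84, P(3, 11)) - 3947) + 125*24) - 17839 = (((-6 - 2*11)² - 3947) + 125*24) - 17839 = (((-6 - 22)² - 3947) + 3000) - 17839 = (((-28)² - 3947) + 3000) - 17839 = ((784 - 3947) + 3000) - 17839 = (-3163 + 3000) - 17839 = -163 - 17839 = -18002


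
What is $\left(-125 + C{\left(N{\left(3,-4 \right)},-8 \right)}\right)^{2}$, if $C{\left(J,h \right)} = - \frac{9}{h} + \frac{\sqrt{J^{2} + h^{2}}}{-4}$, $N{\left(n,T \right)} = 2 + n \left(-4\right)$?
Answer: $\frac{982737}{64} + \frac{991 \sqrt{41}}{8} \approx 16148.0$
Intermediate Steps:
$N{\left(n,T \right)} = 2 - 4 n$
$C{\left(J,h \right)} = - \frac{9}{h} - \frac{\sqrt{J^{2} + h^{2}}}{4}$ ($C{\left(J,h \right)} = - \frac{9}{h} + \sqrt{J^{2} + h^{2}} \left(- \frac{1}{4}\right) = - \frac{9}{h} - \frac{\sqrt{J^{2} + h^{2}}}{4}$)
$\left(-125 + C{\left(N{\left(3,-4 \right)},-8 \right)}\right)^{2} = \left(-125 - \left(- \frac{9}{8} + \frac{\sqrt{\left(2 - 12\right)^{2} + \left(-8\right)^{2}}}{4}\right)\right)^{2} = \left(-125 - \left(- \frac{9}{8} + \frac{\sqrt{\left(2 - 12\right)^{2} + 64}}{4}\right)\right)^{2} = \left(-125 + \left(\frac{9}{8} - \frac{\sqrt{\left(-10\right)^{2} + 64}}{4}\right)\right)^{2} = \left(-125 + \left(\frac{9}{8} - \frac{\sqrt{100 + 64}}{4}\right)\right)^{2} = \left(-125 + \left(\frac{9}{8} - \frac{\sqrt{164}}{4}\right)\right)^{2} = \left(-125 + \left(\frac{9}{8} - \frac{2 \sqrt{41}}{4}\right)\right)^{2} = \left(-125 + \left(\frac{9}{8} - \frac{\sqrt{41}}{2}\right)\right)^{2} = \left(- \frac{991}{8} - \frac{\sqrt{41}}{2}\right)^{2}$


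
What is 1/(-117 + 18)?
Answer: -1/99 ≈ -0.010101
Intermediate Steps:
1/(-117 + 18) = 1/(-99) = -1/99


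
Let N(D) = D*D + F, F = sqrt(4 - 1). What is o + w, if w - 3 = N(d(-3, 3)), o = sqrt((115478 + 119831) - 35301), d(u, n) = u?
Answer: 12 + sqrt(3) + 2*sqrt(50002) ≈ 460.95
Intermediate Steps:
F = sqrt(3) ≈ 1.7320
o = 2*sqrt(50002) (o = sqrt(235309 - 35301) = sqrt(200008) = 2*sqrt(50002) ≈ 447.22)
N(D) = sqrt(3) + D**2 (N(D) = D*D + sqrt(3) = D**2 + sqrt(3) = sqrt(3) + D**2)
w = 12 + sqrt(3) (w = 3 + (sqrt(3) + (-3)**2) = 3 + (sqrt(3) + 9) = 3 + (9 + sqrt(3)) = 12 + sqrt(3) ≈ 13.732)
o + w = 2*sqrt(50002) + (12 + sqrt(3)) = 12 + sqrt(3) + 2*sqrt(50002)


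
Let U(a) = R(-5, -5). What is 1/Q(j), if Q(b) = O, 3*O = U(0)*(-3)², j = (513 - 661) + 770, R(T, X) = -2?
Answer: -⅙ ≈ -0.16667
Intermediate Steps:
j = 622 (j = -148 + 770 = 622)
U(a) = -2
O = -6 (O = (-2*(-3)²)/3 = (-2*9)/3 = (⅓)*(-18) = -6)
Q(b) = -6
1/Q(j) = 1/(-6) = -⅙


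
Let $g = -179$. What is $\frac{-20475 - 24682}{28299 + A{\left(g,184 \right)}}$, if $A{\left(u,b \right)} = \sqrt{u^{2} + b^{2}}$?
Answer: $- \frac{1277897943}{800767504} + \frac{45157 \sqrt{65897}}{800767504} \approx -1.5814$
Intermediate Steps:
$A{\left(u,b \right)} = \sqrt{b^{2} + u^{2}}$
$\frac{-20475 - 24682}{28299 + A{\left(g,184 \right)}} = \frac{-20475 - 24682}{28299 + \sqrt{184^{2} + \left(-179\right)^{2}}} = - \frac{45157}{28299 + \sqrt{33856 + 32041}} = - \frac{45157}{28299 + \sqrt{65897}}$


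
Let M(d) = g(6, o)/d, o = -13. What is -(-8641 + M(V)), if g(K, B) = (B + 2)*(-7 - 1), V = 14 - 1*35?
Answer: 181549/21 ≈ 8645.2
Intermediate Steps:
V = -21 (V = 14 - 35 = -21)
g(K, B) = -16 - 8*B (g(K, B) = (2 + B)*(-8) = -16 - 8*B)
M(d) = 88/d (M(d) = (-16 - 8*(-13))/d = (-16 + 104)/d = 88/d)
-(-8641 + M(V)) = -(-8641 + 88/(-21)) = -(-8641 + 88*(-1/21)) = -(-8641 - 88/21) = -1*(-181549/21) = 181549/21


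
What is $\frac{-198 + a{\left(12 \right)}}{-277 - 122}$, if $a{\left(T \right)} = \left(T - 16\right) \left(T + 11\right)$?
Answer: $\frac{290}{399} \approx 0.72682$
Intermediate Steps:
$a{\left(T \right)} = \left(-16 + T\right) \left(11 + T\right)$
$\frac{-198 + a{\left(12 \right)}}{-277 - 122} = \frac{-198 - \left(236 - 144\right)}{-277 - 122} = \frac{-198 - 92}{-399} = \left(-198 - 92\right) \left(- \frac{1}{399}\right) = \left(-290\right) \left(- \frac{1}{399}\right) = \frac{290}{399}$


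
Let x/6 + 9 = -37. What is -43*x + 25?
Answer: 11893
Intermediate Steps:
x = -276 (x = -54 + 6*(-37) = -54 - 222 = -276)
-43*x + 25 = -43*(-276) + 25 = 11868 + 25 = 11893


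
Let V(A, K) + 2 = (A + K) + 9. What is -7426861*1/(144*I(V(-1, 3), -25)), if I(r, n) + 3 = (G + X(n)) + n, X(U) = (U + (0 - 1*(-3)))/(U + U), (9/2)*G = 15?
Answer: 8072675/3792 ≈ 2128.9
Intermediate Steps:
G = 10/3 (G = (2/9)*15 = 10/3 ≈ 3.3333)
X(U) = (3 + U)/(2*U) (X(U) = (U + (0 + 3))/((2*U)) = (U + 3)*(1/(2*U)) = (3 + U)*(1/(2*U)) = (3 + U)/(2*U))
V(A, K) = 7 + A + K (V(A, K) = -2 + ((A + K) + 9) = -2 + (9 + A + K) = 7 + A + K)
I(r, n) = ⅓ + n + (3 + n)/(2*n) (I(r, n) = -3 + ((10/3 + (3 + n)/(2*n)) + n) = -3 + (10/3 + n + (3 + n)/(2*n)) = ⅓ + n + (3 + n)/(2*n))
-7426861*1/(144*I(V(-1, 3), -25)) = -7426861*1/(144*(⅚ - 25 + (3/2)/(-25))) = -7426861*1/(144*(⅚ - 25 + (3/2)*(-1/25))) = -7426861*1/(144*(⅚ - 25 - 3/50)) = -7426861/(144*(-1817/75)) = -7426861/(-87216/25) = -7426861*(-25/87216) = 8072675/3792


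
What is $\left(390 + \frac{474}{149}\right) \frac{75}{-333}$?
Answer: $- \frac{488200}{5513} \approx -88.554$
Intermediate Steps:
$\left(390 + \frac{474}{149}\right) \frac{75}{-333} = \left(390 + 474 \cdot \frac{1}{149}\right) 75 \left(- \frac{1}{333}\right) = \left(390 + \frac{474}{149}\right) \left(- \frac{25}{111}\right) = \frac{58584}{149} \left(- \frac{25}{111}\right) = - \frac{488200}{5513}$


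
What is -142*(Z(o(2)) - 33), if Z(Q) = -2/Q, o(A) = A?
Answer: 4828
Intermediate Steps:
-142*(Z(o(2)) - 33) = -142*(-2/2 - 33) = -142*(-2*½ - 33) = -142*(-1 - 33) = -142*(-34) = 4828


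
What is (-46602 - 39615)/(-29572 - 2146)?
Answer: 86217/31718 ≈ 2.7182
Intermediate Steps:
(-46602 - 39615)/(-29572 - 2146) = -86217/(-31718) = -86217*(-1/31718) = 86217/31718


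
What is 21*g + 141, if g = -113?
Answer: -2232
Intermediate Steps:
21*g + 141 = 21*(-113) + 141 = -2373 + 141 = -2232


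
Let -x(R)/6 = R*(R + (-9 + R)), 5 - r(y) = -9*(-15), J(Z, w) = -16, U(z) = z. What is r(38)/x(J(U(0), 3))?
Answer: 65/1968 ≈ 0.033028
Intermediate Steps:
r(y) = -130 (r(y) = 5 - (-9)*(-15) = 5 - 1*135 = 5 - 135 = -130)
x(R) = -6*R*(-9 + 2*R) (x(R) = -6*R*(R + (-9 + R)) = -6*R*(-9 + 2*R))
r(38)/x(J(U(0), 3)) = -130*(-1/(96*(9 - 2*(-16)))) = -130*(-1/(96*(9 + 32))) = -130/(6*(-16)*41) = -130/(-3936) = -130*(-1/3936) = 65/1968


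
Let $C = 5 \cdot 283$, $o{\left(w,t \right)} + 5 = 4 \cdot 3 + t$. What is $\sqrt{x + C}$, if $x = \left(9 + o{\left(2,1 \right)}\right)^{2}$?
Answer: $2 \sqrt{426} \approx 41.28$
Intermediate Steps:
$o{\left(w,t \right)} = 7 + t$ ($o{\left(w,t \right)} = -5 + \left(4 \cdot 3 + t\right) = -5 + \left(12 + t\right) = 7 + t$)
$x = 289$ ($x = \left(9 + \left(7 + 1\right)\right)^{2} = \left(9 + 8\right)^{2} = 17^{2} = 289$)
$C = 1415$
$\sqrt{x + C} = \sqrt{289 + 1415} = \sqrt{1704} = 2 \sqrt{426}$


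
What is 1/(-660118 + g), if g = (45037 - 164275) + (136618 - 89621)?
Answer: -1/732359 ≈ -1.3654e-6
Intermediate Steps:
g = -72241 (g = -119238 + 46997 = -72241)
1/(-660118 + g) = 1/(-660118 - 72241) = 1/(-732359) = -1/732359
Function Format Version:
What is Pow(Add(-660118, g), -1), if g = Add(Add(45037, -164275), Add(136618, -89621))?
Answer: Rational(-1, 732359) ≈ -1.3654e-6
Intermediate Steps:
g = -72241 (g = Add(-119238, 46997) = -72241)
Pow(Add(-660118, g), -1) = Pow(Add(-660118, -72241), -1) = Pow(-732359, -1) = Rational(-1, 732359)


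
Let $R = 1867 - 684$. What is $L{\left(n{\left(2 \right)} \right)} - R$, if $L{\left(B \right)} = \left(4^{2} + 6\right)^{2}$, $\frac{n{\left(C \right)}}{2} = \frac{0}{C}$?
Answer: $-699$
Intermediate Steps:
$n{\left(C \right)} = 0$ ($n{\left(C \right)} = 2 \frac{0}{C} = 2 \cdot 0 = 0$)
$R = 1183$ ($R = 1867 - 684 = 1183$)
$L{\left(B \right)} = 484$ ($L{\left(B \right)} = \left(16 + 6\right)^{2} = 22^{2} = 484$)
$L{\left(n{\left(2 \right)} \right)} - R = 484 - 1183 = -699$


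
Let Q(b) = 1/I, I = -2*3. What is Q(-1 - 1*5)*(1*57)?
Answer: -19/2 ≈ -9.5000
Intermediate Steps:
I = -6
Q(b) = -1/6 (Q(b) = 1/(-6) = -1/6)
Q(-1 - 1*5)*(1*57) = -57/6 = -1/6*57 = -19/2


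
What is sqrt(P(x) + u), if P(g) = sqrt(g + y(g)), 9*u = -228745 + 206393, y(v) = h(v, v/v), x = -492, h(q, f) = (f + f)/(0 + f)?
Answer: sqrt(-22352 + 63*I*sqrt(10))/3 ≈ 0.22209 + 49.836*I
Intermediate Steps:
h(q, f) = 2 (h(q, f) = (2*f)/f = 2)
y(v) = 2
u = -22352/9 (u = (-228745 + 206393)/9 = (1/9)*(-22352) = -22352/9 ≈ -2483.6)
P(g) = sqrt(2 + g) (P(g) = sqrt(g + 2) = sqrt(2 + g))
sqrt(P(x) + u) = sqrt(sqrt(2 - 492) - 22352/9) = sqrt(sqrt(-490) - 22352/9) = sqrt(7*I*sqrt(10) - 22352/9) = sqrt(-22352/9 + 7*I*sqrt(10))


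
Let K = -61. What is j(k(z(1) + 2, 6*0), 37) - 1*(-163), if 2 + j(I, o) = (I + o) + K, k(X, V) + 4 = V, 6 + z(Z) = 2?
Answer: 133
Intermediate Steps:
z(Z) = -4 (z(Z) = -6 + 2 = -4)
k(X, V) = -4 + V
j(I, o) = -63 + I + o (j(I, o) = -2 + ((I + o) - 61) = -2 + (-61 + I + o) = -63 + I + o)
j(k(z(1) + 2, 6*0), 37) - 1*(-163) = (-63 + (-4 + 6*0) + 37) - 1*(-163) = (-63 + (-4 + 0) + 37) + 163 = (-63 - 4 + 37) + 163 = -30 + 163 = 133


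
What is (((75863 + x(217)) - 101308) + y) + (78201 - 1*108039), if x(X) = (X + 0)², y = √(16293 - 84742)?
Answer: -8194 + I*√68449 ≈ -8194.0 + 261.63*I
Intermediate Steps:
y = I*√68449 (y = √(-68449) = I*√68449 ≈ 261.63*I)
x(X) = X²
(((75863 + x(217)) - 101308) + y) + (78201 - 1*108039) = (((75863 + 217²) - 101308) + I*√68449) + (78201 - 1*108039) = (((75863 + 47089) - 101308) + I*√68449) + (78201 - 108039) = ((122952 - 101308) + I*√68449) - 29838 = (21644 + I*√68449) - 29838 = -8194 + I*√68449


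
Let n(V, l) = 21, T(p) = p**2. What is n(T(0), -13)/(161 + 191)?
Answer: 21/352 ≈ 0.059659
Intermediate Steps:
n(T(0), -13)/(161 + 191) = 21/(161 + 191) = 21/352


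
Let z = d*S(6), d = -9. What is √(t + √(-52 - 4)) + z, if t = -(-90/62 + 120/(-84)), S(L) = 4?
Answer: -36 + √(135625 + 94178*I*√14)/217 ≈ -33.666 + 1.6028*I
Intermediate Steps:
t = 625/217 (t = -(-90*1/62 + 120*(-1/84)) = -(-45/31 - 10/7) = -1*(-625/217) = 625/217 ≈ 2.8802)
z = -36 (z = -9*4 = -36)
√(t + √(-52 - 4)) + z = √(625/217 + √(-52 - 4)) - 36 = √(625/217 + √(-56)) - 36 = √(625/217 + 2*I*√14) - 36 = -36 + √(625/217 + 2*I*√14)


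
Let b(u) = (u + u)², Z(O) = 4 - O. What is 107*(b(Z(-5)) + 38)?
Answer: 38734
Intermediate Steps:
b(u) = 4*u² (b(u) = (2*u)² = 4*u²)
107*(b(Z(-5)) + 38) = 107*(4*(4 - 1*(-5))² + 38) = 107*(4*(4 + 5)² + 38) = 107*(4*9² + 38) = 107*(4*81 + 38) = 107*(324 + 38) = 107*362 = 38734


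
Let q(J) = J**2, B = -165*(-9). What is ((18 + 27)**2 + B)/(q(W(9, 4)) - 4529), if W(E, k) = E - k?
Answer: -1755/2252 ≈ -0.77931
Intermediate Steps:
B = 1485
((18 + 27)**2 + B)/(q(W(9, 4)) - 4529) = ((18 + 27)**2 + 1485)/((9 - 1*4)**2 - 4529) = (45**2 + 1485)/((9 - 4)**2 - 4529) = (2025 + 1485)/(5**2 - 4529) = 3510/(25 - 4529) = 3510/(-4504) = 3510*(-1/4504) = -1755/2252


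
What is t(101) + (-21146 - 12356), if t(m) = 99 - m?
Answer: -33504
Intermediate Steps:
t(101) + (-21146 - 12356) = (99 - 1*101) + (-21146 - 12356) = (99 - 101) - 33502 = -2 - 33502 = -33504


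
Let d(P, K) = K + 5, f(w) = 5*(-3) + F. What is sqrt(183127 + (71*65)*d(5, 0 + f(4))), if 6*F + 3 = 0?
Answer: sqrt(538678)/2 ≈ 366.97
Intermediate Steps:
F = -1/2 (F = -1/2 + (1/6)*0 = -1/2 + 0 = -1/2 ≈ -0.50000)
f(w) = -31/2 (f(w) = 5*(-3) - 1/2 = -15 - 1/2 = -31/2)
d(P, K) = 5 + K
sqrt(183127 + (71*65)*d(5, 0 + f(4))) = sqrt(183127 + (71*65)*(5 + (0 - 31/2))) = sqrt(183127 + 4615*(5 - 31/2)) = sqrt(183127 + 4615*(-21/2)) = sqrt(183127 - 96915/2) = sqrt(269339/2) = sqrt(538678)/2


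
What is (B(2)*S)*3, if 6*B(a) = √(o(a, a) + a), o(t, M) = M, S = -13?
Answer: -13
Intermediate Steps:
B(a) = √2*√a/6 (B(a) = √(a + a)/6 = √(2*a)/6 = (√2*√a)/6 = √2*√a/6)
(B(2)*S)*3 = ((√2*√2/6)*(-13))*3 = ((⅓)*(-13))*3 = -13/3*3 = -13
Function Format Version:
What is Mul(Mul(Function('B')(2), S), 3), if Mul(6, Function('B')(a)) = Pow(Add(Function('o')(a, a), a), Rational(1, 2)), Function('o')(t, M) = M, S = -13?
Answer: -13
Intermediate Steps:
Function('B')(a) = Mul(Rational(1, 6), Pow(2, Rational(1, 2)), Pow(a, Rational(1, 2))) (Function('B')(a) = Mul(Rational(1, 6), Pow(Add(a, a), Rational(1, 2))) = Mul(Rational(1, 6), Pow(Mul(2, a), Rational(1, 2))) = Mul(Rational(1, 6), Mul(Pow(2, Rational(1, 2)), Pow(a, Rational(1, 2)))) = Mul(Rational(1, 6), Pow(2, Rational(1, 2)), Pow(a, Rational(1, 2))))
Mul(Mul(Function('B')(2), S), 3) = Mul(Mul(Mul(Rational(1, 6), Pow(2, Rational(1, 2)), Pow(2, Rational(1, 2))), -13), 3) = Mul(Mul(Rational(1, 3), -13), 3) = Mul(Rational(-13, 3), 3) = -13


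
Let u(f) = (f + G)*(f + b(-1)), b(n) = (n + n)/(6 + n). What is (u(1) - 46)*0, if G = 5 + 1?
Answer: 0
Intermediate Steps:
b(n) = 2*n/(6 + n) (b(n) = (2*n)/(6 + n) = 2*n/(6 + n))
G = 6
u(f) = (6 + f)*(-2/5 + f) (u(f) = (f + 6)*(f + 2*(-1)/(6 - 1)) = (6 + f)*(f + 2*(-1)/5) = (6 + f)*(f + 2*(-1)*(1/5)) = (6 + f)*(f - 2/5) = (6 + f)*(-2/5 + f))
(u(1) - 46)*0 = ((-12/5 + 1**2 + (28/5)*1) - 46)*0 = ((-12/5 + 1 + 28/5) - 46)*0 = (21/5 - 46)*0 = -209/5*0 = 0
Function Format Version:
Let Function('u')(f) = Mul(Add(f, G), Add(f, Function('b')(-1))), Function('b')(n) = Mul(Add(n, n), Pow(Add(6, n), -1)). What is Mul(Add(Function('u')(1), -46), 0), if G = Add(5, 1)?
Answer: 0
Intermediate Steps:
Function('b')(n) = Mul(2, n, Pow(Add(6, n), -1)) (Function('b')(n) = Mul(Mul(2, n), Pow(Add(6, n), -1)) = Mul(2, n, Pow(Add(6, n), -1)))
G = 6
Function('u')(f) = Mul(Add(6, f), Add(Rational(-2, 5), f)) (Function('u')(f) = Mul(Add(f, 6), Add(f, Mul(2, -1, Pow(Add(6, -1), -1)))) = Mul(Add(6, f), Add(f, Mul(2, -1, Pow(5, -1)))) = Mul(Add(6, f), Add(f, Mul(2, -1, Rational(1, 5)))) = Mul(Add(6, f), Add(f, Rational(-2, 5))) = Mul(Add(6, f), Add(Rational(-2, 5), f)))
Mul(Add(Function('u')(1), -46), 0) = Mul(Add(Add(Rational(-12, 5), Pow(1, 2), Mul(Rational(28, 5), 1)), -46), 0) = Mul(Add(Add(Rational(-12, 5), 1, Rational(28, 5)), -46), 0) = Mul(Add(Rational(21, 5), -46), 0) = Mul(Rational(-209, 5), 0) = 0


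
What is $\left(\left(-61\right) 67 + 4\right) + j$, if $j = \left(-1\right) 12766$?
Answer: $-16849$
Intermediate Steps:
$j = -12766$
$\left(\left(-61\right) 67 + 4\right) + j = \left(\left(-61\right) 67 + 4\right) - 12766 = \left(-4087 + 4\right) - 12766 = -4083 - 12766 = -16849$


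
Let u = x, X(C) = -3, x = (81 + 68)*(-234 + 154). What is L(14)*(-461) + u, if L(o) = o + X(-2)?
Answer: -16991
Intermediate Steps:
x = -11920 (x = 149*(-80) = -11920)
u = -11920
L(o) = -3 + o (L(o) = o - 3 = -3 + o)
L(14)*(-461) + u = (-3 + 14)*(-461) - 11920 = 11*(-461) - 11920 = -5071 - 11920 = -16991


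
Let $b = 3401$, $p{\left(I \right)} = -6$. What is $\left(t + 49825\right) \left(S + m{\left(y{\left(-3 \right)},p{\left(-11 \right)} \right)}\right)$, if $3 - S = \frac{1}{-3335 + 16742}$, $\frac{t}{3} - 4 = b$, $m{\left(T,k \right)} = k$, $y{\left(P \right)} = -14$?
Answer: $- \frac{2414928880}{13407} \approx -1.8012 \cdot 10^{5}$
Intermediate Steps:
$t = 10215$ ($t = 12 + 3 \cdot 3401 = 12 + 10203 = 10215$)
$S = \frac{40220}{13407}$ ($S = 3 - \frac{1}{-3335 + 16742} = 3 - \frac{1}{13407} = \frac{40220}{13407} \approx 2.9999$)
$\left(t + 49825\right) \left(S + m{\left(y{\left(-3 \right)},p{\left(-11 \right)} \right)}\right) = \left(10215 + 49825\right) \left(\frac{40220}{13407} - 6\right) = 60040 \left(- \frac{40222}{13407}\right) = - \frac{2414928880}{13407}$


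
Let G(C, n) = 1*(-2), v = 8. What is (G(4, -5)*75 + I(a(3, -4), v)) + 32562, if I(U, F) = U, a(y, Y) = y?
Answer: 32415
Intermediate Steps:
G(C, n) = -2
(G(4, -5)*75 + I(a(3, -4), v)) + 32562 = (-2*75 + 3) + 32562 = (-150 + 3) + 32562 = -147 + 32562 = 32415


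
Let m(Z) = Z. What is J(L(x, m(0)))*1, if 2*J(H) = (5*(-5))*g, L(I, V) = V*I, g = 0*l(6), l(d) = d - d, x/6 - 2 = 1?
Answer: 0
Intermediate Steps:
x = 18 (x = 12 + 6*1 = 12 + 6 = 18)
l(d) = 0
g = 0 (g = 0*0 = 0)
L(I, V) = I*V
J(H) = 0 (J(H) = ((5*(-5))*0)/2 = (-25*0)/2 = (1/2)*0 = 0)
J(L(x, m(0)))*1 = 0*1 = 0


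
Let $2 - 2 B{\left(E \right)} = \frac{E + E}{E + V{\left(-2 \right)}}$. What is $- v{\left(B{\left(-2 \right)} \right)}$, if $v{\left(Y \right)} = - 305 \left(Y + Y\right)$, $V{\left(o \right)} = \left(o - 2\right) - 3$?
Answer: $\frac{4270}{9} \approx 474.44$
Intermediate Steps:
$V{\left(o \right)} = -5 + o$ ($V{\left(o \right)} = \left(-2 + o\right) - 3 = -5 + o$)
$B{\left(E \right)} = 1 - \frac{E}{-7 + E}$ ($B{\left(E \right)} = 1 - \frac{\left(E + E\right) \frac{1}{E - 7}}{2} = 1 - \frac{2 E \frac{1}{E - 7}}{2} = 1 - \frac{2 E \frac{1}{-7 + E}}{2} = 1 - \frac{E}{-7 + E}$)
$v{\left(Y \right)} = - 610 Y$ ($v{\left(Y \right)} = - 305 \cdot 2 Y = - 610 Y$)
$- v{\left(B{\left(-2 \right)} \right)} = - \left(-610\right) \left(- \frac{7}{-7 - 2}\right) = - \left(-610\right) \left(- \frac{7}{-9}\right) = - \left(-610\right) \left(\left(-7\right) \left(- \frac{1}{9}\right)\right) = - \frac{\left(-610\right) 7}{9} = \left(-1\right) \left(- \frac{4270}{9}\right) = \frac{4270}{9}$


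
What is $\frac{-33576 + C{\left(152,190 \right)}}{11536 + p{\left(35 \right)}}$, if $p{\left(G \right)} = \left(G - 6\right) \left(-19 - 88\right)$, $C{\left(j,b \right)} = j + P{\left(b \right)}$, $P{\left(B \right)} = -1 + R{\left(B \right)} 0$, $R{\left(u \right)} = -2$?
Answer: $- \frac{33425}{8433} \approx -3.9636$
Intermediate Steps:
$P{\left(B \right)} = -1$ ($P{\left(B \right)} = -1 - 0 = -1 + 0 = -1$)
$C{\left(j,b \right)} = -1 + j$ ($C{\left(j,b \right)} = j - 1 = -1 + j$)
$p{\left(G \right)} = 642 - 107 G$ ($p{\left(G \right)} = \left(-6 + G\right) \left(-107\right) = 642 - 107 G$)
$\frac{-33576 + C{\left(152,190 \right)}}{11536 + p{\left(35 \right)}} = \frac{-33576 + \left(-1 + 152\right)}{11536 + \left(642 - 3745\right)} = \frac{-33576 + 151}{11536 + \left(642 - 3745\right)} = - \frac{33425}{11536 - 3103} = - \frac{33425}{8433}$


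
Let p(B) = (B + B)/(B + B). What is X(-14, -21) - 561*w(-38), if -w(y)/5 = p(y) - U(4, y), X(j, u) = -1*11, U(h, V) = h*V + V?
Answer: 535744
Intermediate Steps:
U(h, V) = V + V*h (U(h, V) = V*h + V = V + V*h)
X(j, u) = -11
p(B) = 1 (p(B) = (2*B)/((2*B)) = (2*B)*(1/(2*B)) = 1)
w(y) = -5 + 25*y (w(y) = -5*(1 - y*(1 + 4)) = -5*(1 - y*5) = -5*(1 - 5*y) = -5 + 25*y)
X(-14, -21) - 561*w(-38) = -11 - 561*(-5 + 25*(-38)) = -11 - 561*(-5 - 950) = -11 - 561*(-955) = -11 + 535755 = 535744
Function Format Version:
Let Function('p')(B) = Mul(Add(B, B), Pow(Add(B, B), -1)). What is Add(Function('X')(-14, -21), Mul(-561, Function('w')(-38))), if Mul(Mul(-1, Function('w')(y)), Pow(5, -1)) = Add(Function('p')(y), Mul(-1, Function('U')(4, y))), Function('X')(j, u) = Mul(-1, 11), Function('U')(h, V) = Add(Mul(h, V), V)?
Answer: 535744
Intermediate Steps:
Function('U')(h, V) = Add(V, Mul(V, h)) (Function('U')(h, V) = Add(Mul(V, h), V) = Add(V, Mul(V, h)))
Function('X')(j, u) = -11
Function('p')(B) = 1 (Function('p')(B) = Mul(Mul(2, B), Pow(Mul(2, B), -1)) = Mul(Mul(2, B), Mul(Rational(1, 2), Pow(B, -1))) = 1)
Function('w')(y) = Add(-5, Mul(25, y)) (Function('w')(y) = Mul(-5, Add(1, Mul(-1, Mul(y, Add(1, 4))))) = Mul(-5, Add(1, Mul(-1, Mul(y, 5)))) = Mul(-5, Add(1, Mul(-1, Mul(5, y)))) = Mul(-5, Add(1, Mul(-5, y))) = Add(-5, Mul(25, y)))
Add(Function('X')(-14, -21), Mul(-561, Function('w')(-38))) = Add(-11, Mul(-561, Add(-5, Mul(25, -38)))) = Add(-11, Mul(-561, Add(-5, -950))) = Add(-11, Mul(-561, -955)) = Add(-11, 535755) = 535744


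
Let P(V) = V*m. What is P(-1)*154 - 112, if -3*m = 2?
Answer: -28/3 ≈ -9.3333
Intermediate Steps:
m = -⅔ (m = -⅓*2 = -⅔ ≈ -0.66667)
P(V) = -2*V/3 (P(V) = V*(-⅔) = -2*V/3)
P(-1)*154 - 112 = -⅔*(-1)*154 - 112 = (⅔)*154 - 112 = 308/3 - 112 = -28/3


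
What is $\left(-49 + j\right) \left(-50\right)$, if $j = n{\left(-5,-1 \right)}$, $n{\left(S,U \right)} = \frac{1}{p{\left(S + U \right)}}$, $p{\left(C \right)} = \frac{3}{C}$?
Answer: $2550$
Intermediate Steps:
$n{\left(S,U \right)} = \frac{S}{3} + \frac{U}{3}$ ($n{\left(S,U \right)} = \frac{1}{3 \frac{1}{S + U}} = \frac{S}{3} + \frac{U}{3}$)
$j = -2$ ($j = \frac{1}{3} \left(-5\right) + \frac{1}{3} \left(-1\right) = - \frac{5}{3} - \frac{1}{3} = -2$)
$\left(-49 + j\right) \left(-50\right) = \left(-49 - 2\right) \left(-50\right) = \left(-51\right) \left(-50\right) = 2550$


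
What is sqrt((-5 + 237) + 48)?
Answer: 2*sqrt(70) ≈ 16.733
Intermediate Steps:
sqrt((-5 + 237) + 48) = sqrt(232 + 48) = sqrt(280) = 2*sqrt(70)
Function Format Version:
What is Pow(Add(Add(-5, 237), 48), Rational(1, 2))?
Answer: Mul(2, Pow(70, Rational(1, 2))) ≈ 16.733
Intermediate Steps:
Pow(Add(Add(-5, 237), 48), Rational(1, 2)) = Pow(Add(232, 48), Rational(1, 2)) = Pow(280, Rational(1, 2)) = Mul(2, Pow(70, Rational(1, 2)))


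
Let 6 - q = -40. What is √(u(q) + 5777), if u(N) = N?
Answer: 3*√647 ≈ 76.309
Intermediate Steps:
q = 46 (q = 6 - 1*(-40) = 6 + 40 = 46)
√(u(q) + 5777) = √(46 + 5777) = √5823 = 3*√647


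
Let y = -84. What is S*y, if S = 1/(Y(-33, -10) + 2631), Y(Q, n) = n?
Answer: -84/2621 ≈ -0.032049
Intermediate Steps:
S = 1/2621 (S = 1/(-10 + 2631) = 1/2621 ≈ 0.00038153)
S*y = (1/2621)*(-84) = -84/2621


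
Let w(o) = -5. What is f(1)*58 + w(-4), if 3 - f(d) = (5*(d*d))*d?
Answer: -121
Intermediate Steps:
f(d) = 3 - 5*d**3 (f(d) = 3 - 5*(d*d)*d = 3 - 5*d**2*d = 3 - 5*d**3)
f(1)*58 + w(-4) = (3 - 5*1**3)*58 - 5 = (3 - 5*1)*58 - 5 = (3 - 5)*58 - 5 = -2*58 - 5 = -116 - 5 = -121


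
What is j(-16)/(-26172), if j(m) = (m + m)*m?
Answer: -128/6543 ≈ -0.019563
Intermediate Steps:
j(m) = 2*m² (j(m) = (2*m)*m = 2*m²)
j(-16)/(-26172) = (2*(-16)²)/(-26172) = (2*256)*(-1/26172) = 512*(-1/26172) = -128/6543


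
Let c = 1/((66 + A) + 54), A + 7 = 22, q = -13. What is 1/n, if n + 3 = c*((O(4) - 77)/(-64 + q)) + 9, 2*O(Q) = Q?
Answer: 693/4163 ≈ 0.16647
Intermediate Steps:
A = 15 (A = -7 + 22 = 15)
O(Q) = Q/2
c = 1/135 (c = 1/((66 + 15) + 54) = 1/(81 + 54) = 1/135 ≈ 0.0074074)
n = 4163/693 (n = -3 + ((((½)*4 - 77)/(-64 - 13))/135 + 9) = -3 + (((2 - 77)/(-77))/135 + 9) = -3 + ((-75*(-1/77))/135 + 9) = -3 + ((1/135)*(75/77) + 9) = -3 + (5/693 + 9) = -3 + 6242/693 = 4163/693 ≈ 6.0072)
1/n = 1/(4163/693) = 693/4163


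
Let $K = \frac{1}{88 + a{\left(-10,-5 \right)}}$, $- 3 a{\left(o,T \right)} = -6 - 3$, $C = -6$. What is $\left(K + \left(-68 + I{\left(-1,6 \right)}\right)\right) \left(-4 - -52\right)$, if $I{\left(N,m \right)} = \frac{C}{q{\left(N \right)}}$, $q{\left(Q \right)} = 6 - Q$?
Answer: $- \frac{42960}{13} \approx -3304.6$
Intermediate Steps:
$a{\left(o,T \right)} = 3$ ($a{\left(o,T \right)} = - \frac{-6 - 3}{3} = \left(- \frac{1}{3}\right) \left(-9\right) = 3$)
$I{\left(N,m \right)} = - \frac{6}{6 - N}$
$K = \frac{1}{91}$ ($K = \frac{1}{88 + 3} = \frac{1}{91} \approx 0.010989$)
$\left(K + \left(-68 + I{\left(-1,6 \right)}\right)\right) \left(-4 - -52\right) = \left(\frac{1}{91} - \left(68 - \frac{6}{-6 - 1}\right)\right) \left(-4 - -52\right) = \left(\frac{1}{91} - \left(68 - \frac{6}{-7}\right)\right) \left(-4 + 52\right) = \left(\frac{1}{91} + \left(-68 + 6 \left(- \frac{1}{7}\right)\right)\right) 48 = \left(\frac{1}{91} - \frac{482}{7}\right) 48 = \left(- \frac{895}{13}\right) 48 = - \frac{42960}{13}$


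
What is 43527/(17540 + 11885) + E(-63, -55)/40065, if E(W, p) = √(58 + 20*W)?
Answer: 3957/2675 + I*√1202/40065 ≈ 1.4793 + 0.00086534*I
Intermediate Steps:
43527/(17540 + 11885) + E(-63, -55)/40065 = 43527/(17540 + 11885) + √(58 + 20*(-63))/40065 = 43527/29425 + √(58 - 1260)*(1/40065) = 43527*(1/29425) + √(-1202)*(1/40065) = 3957/2675 + (I*√1202)*(1/40065) = 3957/2675 + I*√1202/40065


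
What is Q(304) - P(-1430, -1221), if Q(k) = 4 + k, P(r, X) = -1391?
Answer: 1699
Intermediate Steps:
Q(304) - P(-1430, -1221) = (4 + 304) - 1*(-1391) = 308 + 1391 = 1699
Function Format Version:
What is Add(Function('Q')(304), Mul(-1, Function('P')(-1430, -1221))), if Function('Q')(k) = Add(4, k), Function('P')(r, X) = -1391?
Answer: 1699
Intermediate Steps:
Add(Function('Q')(304), Mul(-1, Function('P')(-1430, -1221))) = Add(Add(4, 304), Mul(-1, -1391)) = Add(308, 1391) = 1699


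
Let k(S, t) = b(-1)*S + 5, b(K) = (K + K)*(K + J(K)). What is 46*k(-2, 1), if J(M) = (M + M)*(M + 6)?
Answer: -1794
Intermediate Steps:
J(M) = 2*M*(6 + M) (J(M) = (2*M)*(6 + M) = 2*M*(6 + M))
b(K) = 2*K*(K + 2*K*(6 + K)) (b(K) = (K + K)*(K + 2*K*(6 + K)) = (2*K)*(K + 2*K*(6 + K)) = 2*K*(K + 2*K*(6 + K)))
k(S, t) = 5 + 22*S (k(S, t) = ((-1)**2*(26 + 4*(-1)))*S + 5 = (1*(26 - 4))*S + 5 = (1*22)*S + 5 = 22*S + 5 = 5 + 22*S)
46*k(-2, 1) = 46*(5 + 22*(-2)) = 46*(5 - 44) = 46*(-39) = -1794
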